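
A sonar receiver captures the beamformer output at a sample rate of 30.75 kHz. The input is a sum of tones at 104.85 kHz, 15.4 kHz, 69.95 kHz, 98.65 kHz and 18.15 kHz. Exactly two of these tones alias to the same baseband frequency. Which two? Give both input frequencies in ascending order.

fs/2 = 15.375 kHz.
104.85 kHz mod fs = 12.6 kHz.
12.6 kHz ≤ fs/2 = 15.375 kHz, appears at 12.6 kHz.
15.4 kHz > fs/2 = 15.375 kHz, folds to fs − 15.4 kHz = 15.35 kHz.
69.95 kHz mod fs = 8.45 kHz.
8.45 kHz ≤ fs/2 = 15.375 kHz, appears at 8.45 kHz.
98.65 kHz mod fs = 6.4 kHz.
6.4 kHz ≤ fs/2 = 15.375 kHz, appears at 6.4 kHz.
18.15 kHz > fs/2 = 15.375 kHz, folds to fs − 18.15 kHz = 12.6 kHz.
18.15 kHz and 104.85 kHz both map to 12.6 kHz.

18.15 kHz, 104.85 kHz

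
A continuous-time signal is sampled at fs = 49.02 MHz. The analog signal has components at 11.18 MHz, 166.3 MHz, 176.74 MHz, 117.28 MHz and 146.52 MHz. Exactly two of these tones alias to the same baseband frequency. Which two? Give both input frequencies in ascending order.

fs/2 = 24.51 MHz.
11.18 MHz ≤ fs/2 = 24.51 MHz, passes unchanged.
166.3 MHz mod fs = 19.24 MHz.
19.24 MHz ≤ fs/2 = 24.51 MHz, appears at 19.24 MHz.
176.74 MHz mod fs = 29.68 MHz.
29.68 MHz > fs/2 = 24.51 MHz, folds to fs − 29.68 MHz = 19.34 MHz.
117.28 MHz mod fs = 19.24 MHz.
19.24 MHz ≤ fs/2 = 24.51 MHz, appears at 19.24 MHz.
146.52 MHz mod fs = 48.48 MHz.
48.48 MHz > fs/2 = 24.51 MHz, folds to fs − 48.48 MHz = 0.54 MHz.
117.28 MHz and 166.3 MHz both map to 19.24 MHz.

117.28 MHz, 166.3 MHz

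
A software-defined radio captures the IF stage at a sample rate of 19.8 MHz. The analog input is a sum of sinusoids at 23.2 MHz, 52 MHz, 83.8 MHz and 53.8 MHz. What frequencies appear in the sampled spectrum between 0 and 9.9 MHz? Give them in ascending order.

fs/2 = 9.9 MHz.
23.2 MHz mod fs = 3.4 MHz.
3.4 MHz ≤ fs/2 = 9.9 MHz, appears at 3.4 MHz.
52 MHz mod fs = 12.4 MHz.
12.4 MHz > fs/2 = 9.9 MHz, folds to fs − 12.4 MHz = 7.4 MHz.
83.8 MHz mod fs = 4.6 MHz.
4.6 MHz ≤ fs/2 = 9.9 MHz, appears at 4.6 MHz.
53.8 MHz mod fs = 14.2 MHz.
14.2 MHz > fs/2 = 9.9 MHz, folds to fs − 14.2 MHz = 5.6 MHz.
Distinct values: {3.4 MHz, 4.6 MHz, 5.6 MHz, 7.4 MHz}.

3.4 MHz, 4.6 MHz, 5.6 MHz, 7.4 MHz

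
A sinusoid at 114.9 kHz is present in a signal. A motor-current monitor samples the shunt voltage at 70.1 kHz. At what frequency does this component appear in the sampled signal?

25.3 kHz

114.9 kHz mod fs = 44.8 kHz.
44.8 kHz > fs/2 = 35.05 kHz, folds to fs − 44.8 kHz = 25.3 kHz.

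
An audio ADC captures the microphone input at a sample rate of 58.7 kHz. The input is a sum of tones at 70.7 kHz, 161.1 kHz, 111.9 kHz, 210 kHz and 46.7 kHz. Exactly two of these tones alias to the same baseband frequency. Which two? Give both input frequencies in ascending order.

fs/2 = 29.35 kHz.
70.7 kHz mod fs = 12 kHz.
12 kHz ≤ fs/2 = 29.35 kHz, appears at 12 kHz.
161.1 kHz mod fs = 43.7 kHz.
43.7 kHz > fs/2 = 29.35 kHz, folds to fs − 43.7 kHz = 15 kHz.
111.9 kHz mod fs = 53.2 kHz.
53.2 kHz > fs/2 = 29.35 kHz, folds to fs − 53.2 kHz = 5.5 kHz.
210 kHz mod fs = 33.9 kHz.
33.9 kHz > fs/2 = 29.35 kHz, folds to fs − 33.9 kHz = 24.8 kHz.
46.7 kHz > fs/2 = 29.35 kHz, folds to fs − 46.7 kHz = 12 kHz.
46.7 kHz and 70.7 kHz both map to 12 kHz.

46.7 kHz, 70.7 kHz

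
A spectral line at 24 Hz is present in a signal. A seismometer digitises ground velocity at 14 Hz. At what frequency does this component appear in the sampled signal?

4 Hz

24 Hz mod fs = 10 Hz.
10 Hz > fs/2 = 7 Hz, folds to fs − 10 Hz = 4 Hz.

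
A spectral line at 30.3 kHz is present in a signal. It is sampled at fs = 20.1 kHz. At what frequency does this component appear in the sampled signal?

9.9 kHz

30.3 kHz mod fs = 10.2 kHz.
10.2 kHz > fs/2 = 10.05 kHz, folds to fs − 10.2 kHz = 9.9 kHz.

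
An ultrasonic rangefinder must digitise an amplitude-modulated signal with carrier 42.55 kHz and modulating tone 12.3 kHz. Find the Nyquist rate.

109.7 kHz

AM sidebands sit at fc ± fm = 30.25 kHz and 54.85 kHz.
Highest-frequency component: 54.85 kHz.
Nyquist rate = 2 × 54.85 kHz = 109.7 kHz.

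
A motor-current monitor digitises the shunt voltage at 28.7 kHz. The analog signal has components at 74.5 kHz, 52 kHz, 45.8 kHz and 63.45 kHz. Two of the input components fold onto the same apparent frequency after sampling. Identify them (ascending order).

45.8 kHz, 74.5 kHz

fs/2 = 14.35 kHz.
74.5 kHz mod fs = 17.1 kHz.
17.1 kHz > fs/2 = 14.35 kHz, folds to fs − 17.1 kHz = 11.6 kHz.
52 kHz mod fs = 23.3 kHz.
23.3 kHz > fs/2 = 14.35 kHz, folds to fs − 23.3 kHz = 5.4 kHz.
45.8 kHz mod fs = 17.1 kHz.
17.1 kHz > fs/2 = 14.35 kHz, folds to fs − 17.1 kHz = 11.6 kHz.
63.45 kHz mod fs = 6.05 kHz.
6.05 kHz ≤ fs/2 = 14.35 kHz, appears at 6.05 kHz.
45.8 kHz and 74.5 kHz both map to 11.6 kHz.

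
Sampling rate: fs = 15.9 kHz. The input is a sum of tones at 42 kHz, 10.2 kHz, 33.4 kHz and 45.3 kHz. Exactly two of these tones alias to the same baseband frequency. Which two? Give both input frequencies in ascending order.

fs/2 = 7.95 kHz.
42 kHz mod fs = 10.2 kHz.
10.2 kHz > fs/2 = 7.95 kHz, folds to fs − 10.2 kHz = 5.7 kHz.
10.2 kHz > fs/2 = 7.95 kHz, folds to fs − 10.2 kHz = 5.7 kHz.
33.4 kHz mod fs = 1.6 kHz.
1.6 kHz ≤ fs/2 = 7.95 kHz, appears at 1.6 kHz.
45.3 kHz mod fs = 13.5 kHz.
13.5 kHz > fs/2 = 7.95 kHz, folds to fs − 13.5 kHz = 2.4 kHz.
10.2 kHz and 42 kHz both map to 5.7 kHz.

10.2 kHz, 42 kHz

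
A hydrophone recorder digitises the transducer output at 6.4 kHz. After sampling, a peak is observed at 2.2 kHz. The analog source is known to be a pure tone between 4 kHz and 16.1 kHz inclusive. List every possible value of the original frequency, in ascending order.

Frequencies that alias to 2.2 kHz are k·fs ± 2.2 kHz for integer k ≥ 0.
k=0: 2.2 kHz.
k=1: 4.2 kHz, 8.6 kHz.
k=2: 10.6 kHz, 15 kHz.
k=3: 17 kHz, 21.4 kHz.
Within [4 kHz, 16.1 kHz]: 4.2 kHz, 8.6 kHz, 10.6 kHz, 15 kHz.

4.2 kHz, 8.6 kHz, 10.6 kHz, 15 kHz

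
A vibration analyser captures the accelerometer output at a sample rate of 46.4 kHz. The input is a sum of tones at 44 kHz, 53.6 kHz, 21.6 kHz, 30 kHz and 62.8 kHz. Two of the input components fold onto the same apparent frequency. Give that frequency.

16.4 kHz

fs/2 = 23.2 kHz.
44 kHz > fs/2 = 23.2 kHz, folds to fs − 44 kHz = 2.4 kHz.
53.6 kHz mod fs = 7.2 kHz.
7.2 kHz ≤ fs/2 = 23.2 kHz, appears at 7.2 kHz.
21.6 kHz ≤ fs/2 = 23.2 kHz, passes unchanged.
30 kHz > fs/2 = 23.2 kHz, folds to fs − 30 kHz = 16.4 kHz.
62.8 kHz mod fs = 16.4 kHz.
16.4 kHz ≤ fs/2 = 23.2 kHz, appears at 16.4 kHz.
30 kHz and 62.8 kHz both map to 16.4 kHz.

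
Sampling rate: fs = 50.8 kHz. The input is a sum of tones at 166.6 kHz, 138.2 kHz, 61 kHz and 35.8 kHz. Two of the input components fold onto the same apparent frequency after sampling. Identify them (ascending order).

fs/2 = 25.4 kHz.
166.6 kHz mod fs = 14.2 kHz.
14.2 kHz ≤ fs/2 = 25.4 kHz, appears at 14.2 kHz.
138.2 kHz mod fs = 36.6 kHz.
36.6 kHz > fs/2 = 25.4 kHz, folds to fs − 36.6 kHz = 14.2 kHz.
61 kHz mod fs = 10.2 kHz.
10.2 kHz ≤ fs/2 = 25.4 kHz, appears at 10.2 kHz.
35.8 kHz > fs/2 = 25.4 kHz, folds to fs − 35.8 kHz = 15 kHz.
138.2 kHz and 166.6 kHz both map to 14.2 kHz.

138.2 kHz, 166.6 kHz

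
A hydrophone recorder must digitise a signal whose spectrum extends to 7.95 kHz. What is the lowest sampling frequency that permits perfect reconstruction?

Nyquist rate = 2 × 7.95 kHz = 15.9 kHz.

15.9 kHz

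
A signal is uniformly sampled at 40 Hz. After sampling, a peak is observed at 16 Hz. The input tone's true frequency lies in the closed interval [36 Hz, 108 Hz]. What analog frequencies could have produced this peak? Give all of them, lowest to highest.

Frequencies that alias to 16 Hz are k·fs ± 16 Hz for integer k ≥ 0.
k=0: 16 Hz.
k=1: 24 Hz, 56 Hz.
k=2: 64 Hz, 96 Hz.
k=3: 104 Hz, 136 Hz.
k=4: 144 Hz, 176 Hz.
Within [36 Hz, 108 Hz]: 56 Hz, 64 Hz, 96 Hz, 104 Hz.

56 Hz, 64 Hz, 96 Hz, 104 Hz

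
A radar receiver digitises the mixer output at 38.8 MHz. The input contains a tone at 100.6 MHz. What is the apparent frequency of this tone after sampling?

100.6 MHz mod fs = 23 MHz.
23 MHz > fs/2 = 19.4 MHz, folds to fs − 23 MHz = 15.8 MHz.

15.8 MHz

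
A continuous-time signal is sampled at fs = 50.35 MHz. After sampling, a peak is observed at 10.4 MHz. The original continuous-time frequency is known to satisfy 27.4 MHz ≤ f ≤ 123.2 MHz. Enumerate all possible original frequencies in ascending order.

39.95 MHz, 60.75 MHz, 90.3 MHz, 111.1 MHz

Frequencies that alias to 10.4 MHz are k·fs ± 10.4 MHz for integer k ≥ 0.
k=0: 10.4 MHz.
k=1: 39.95 MHz, 60.75 MHz.
k=2: 90.3 MHz, 111.1 MHz.
k=3: 140.65 MHz, 161.45 MHz.
Within [27.4 MHz, 123.2 MHz]: 39.95 MHz, 60.75 MHz, 90.3 MHz, 111.1 MHz.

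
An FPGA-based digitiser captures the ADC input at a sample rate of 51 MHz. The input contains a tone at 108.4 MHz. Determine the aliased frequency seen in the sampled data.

6.4 MHz

108.4 MHz mod fs = 6.4 MHz.
6.4 MHz ≤ fs/2 = 25.5 MHz, appears at 6.4 MHz.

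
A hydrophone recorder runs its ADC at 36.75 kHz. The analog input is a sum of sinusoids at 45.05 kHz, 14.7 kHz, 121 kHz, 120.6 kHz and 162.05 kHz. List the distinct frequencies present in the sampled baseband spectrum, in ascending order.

fs/2 = 18.375 kHz.
45.05 kHz mod fs = 8.3 kHz.
8.3 kHz ≤ fs/2 = 18.375 kHz, appears at 8.3 kHz.
14.7 kHz ≤ fs/2 = 18.375 kHz, passes unchanged.
121 kHz mod fs = 10.75 kHz.
10.75 kHz ≤ fs/2 = 18.375 kHz, appears at 10.75 kHz.
120.6 kHz mod fs = 10.35 kHz.
10.35 kHz ≤ fs/2 = 18.375 kHz, appears at 10.35 kHz.
162.05 kHz mod fs = 15.05 kHz.
15.05 kHz ≤ fs/2 = 18.375 kHz, appears at 15.05 kHz.
Distinct values: {8.3 kHz, 10.35 kHz, 10.75 kHz, 14.7 kHz, 15.05 kHz}.

8.3 kHz, 10.35 kHz, 10.75 kHz, 14.7 kHz, 15.05 kHz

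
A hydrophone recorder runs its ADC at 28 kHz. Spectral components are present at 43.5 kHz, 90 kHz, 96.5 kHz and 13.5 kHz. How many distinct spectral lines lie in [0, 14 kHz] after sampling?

3

fs/2 = 14 kHz.
43.5 kHz mod fs = 15.5 kHz.
15.5 kHz > fs/2 = 14 kHz, folds to fs − 15.5 kHz = 12.5 kHz.
90 kHz mod fs = 6 kHz.
6 kHz ≤ fs/2 = 14 kHz, appears at 6 kHz.
96.5 kHz mod fs = 12.5 kHz.
12.5 kHz ≤ fs/2 = 14 kHz, appears at 12.5 kHz.
13.5 kHz ≤ fs/2 = 14 kHz, passes unchanged.
Distinct values: {6 kHz, 12.5 kHz, 13.5 kHz} → 3.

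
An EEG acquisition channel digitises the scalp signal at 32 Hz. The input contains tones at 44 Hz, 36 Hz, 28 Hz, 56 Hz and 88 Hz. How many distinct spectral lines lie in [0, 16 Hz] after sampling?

3

fs/2 = 16 Hz.
44 Hz mod fs = 12 Hz.
12 Hz ≤ fs/2 = 16 Hz, appears at 12 Hz.
36 Hz mod fs = 4 Hz.
4 Hz ≤ fs/2 = 16 Hz, appears at 4 Hz.
28 Hz > fs/2 = 16 Hz, folds to fs − 28 Hz = 4 Hz.
56 Hz mod fs = 24 Hz.
24 Hz > fs/2 = 16 Hz, folds to fs − 24 Hz = 8 Hz.
88 Hz mod fs = 24 Hz.
24 Hz > fs/2 = 16 Hz, folds to fs − 24 Hz = 8 Hz.
Distinct values: {4 Hz, 8 Hz, 12 Hz} → 3.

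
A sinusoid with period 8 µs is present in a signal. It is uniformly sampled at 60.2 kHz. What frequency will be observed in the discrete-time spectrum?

T = 8 µs → f = 1/T = 125 kHz.
125 kHz mod fs = 4.6 kHz.
4.6 kHz ≤ fs/2 = 30.1 kHz, appears at 4.6 kHz.

4.6 kHz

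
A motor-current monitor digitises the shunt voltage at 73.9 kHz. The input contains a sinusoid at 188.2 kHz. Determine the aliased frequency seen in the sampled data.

188.2 kHz mod fs = 40.4 kHz.
40.4 kHz > fs/2 = 36.95 kHz, folds to fs − 40.4 kHz = 33.5 kHz.

33.5 kHz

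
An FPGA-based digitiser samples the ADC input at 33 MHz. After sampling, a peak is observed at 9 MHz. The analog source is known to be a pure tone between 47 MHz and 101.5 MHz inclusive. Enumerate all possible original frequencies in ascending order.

57 MHz, 75 MHz, 90 MHz

Frequencies that alias to 9 MHz are k·fs ± 9 MHz for integer k ≥ 0.
k=0: 9 MHz.
k=1: 24 MHz, 42 MHz.
k=2: 57 MHz, 75 MHz.
k=3: 90 MHz, 108 MHz.
k=4: 123 MHz, 141 MHz.
Within [47 MHz, 101.5 MHz]: 57 MHz, 75 MHz, 90 MHz.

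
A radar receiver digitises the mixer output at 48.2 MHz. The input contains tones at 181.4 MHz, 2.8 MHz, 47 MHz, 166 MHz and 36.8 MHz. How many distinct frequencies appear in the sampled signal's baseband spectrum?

fs/2 = 24.1 MHz.
181.4 MHz mod fs = 36.8 MHz.
36.8 MHz > fs/2 = 24.1 MHz, folds to fs − 36.8 MHz = 11.4 MHz.
2.8 MHz ≤ fs/2 = 24.1 MHz, passes unchanged.
47 MHz > fs/2 = 24.1 MHz, folds to fs − 47 MHz = 1.2 MHz.
166 MHz mod fs = 21.4 MHz.
21.4 MHz ≤ fs/2 = 24.1 MHz, appears at 21.4 MHz.
36.8 MHz > fs/2 = 24.1 MHz, folds to fs − 36.8 MHz = 11.4 MHz.
Distinct values: {1.2 MHz, 2.8 MHz, 11.4 MHz, 21.4 MHz} → 4.

4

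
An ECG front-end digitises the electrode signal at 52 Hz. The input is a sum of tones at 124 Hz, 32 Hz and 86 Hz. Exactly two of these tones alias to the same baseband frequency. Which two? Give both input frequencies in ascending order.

fs/2 = 26 Hz.
124 Hz mod fs = 20 Hz.
20 Hz ≤ fs/2 = 26 Hz, appears at 20 Hz.
32 Hz > fs/2 = 26 Hz, folds to fs − 32 Hz = 20 Hz.
86 Hz mod fs = 34 Hz.
34 Hz > fs/2 = 26 Hz, folds to fs − 34 Hz = 18 Hz.
32 Hz and 124 Hz both map to 20 Hz.

32 Hz, 124 Hz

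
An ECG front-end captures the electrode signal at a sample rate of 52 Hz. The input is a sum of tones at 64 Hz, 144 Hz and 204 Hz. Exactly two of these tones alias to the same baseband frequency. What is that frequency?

12 Hz

fs/2 = 26 Hz.
64 Hz mod fs = 12 Hz.
12 Hz ≤ fs/2 = 26 Hz, appears at 12 Hz.
144 Hz mod fs = 40 Hz.
40 Hz > fs/2 = 26 Hz, folds to fs − 40 Hz = 12 Hz.
204 Hz mod fs = 48 Hz.
48 Hz > fs/2 = 26 Hz, folds to fs − 48 Hz = 4 Hz.
64 Hz and 144 Hz both map to 12 Hz.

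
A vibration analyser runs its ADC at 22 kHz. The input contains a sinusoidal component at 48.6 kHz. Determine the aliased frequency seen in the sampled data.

48.6 kHz mod fs = 4.6 kHz.
4.6 kHz ≤ fs/2 = 11 kHz, appears at 4.6 kHz.

4.6 kHz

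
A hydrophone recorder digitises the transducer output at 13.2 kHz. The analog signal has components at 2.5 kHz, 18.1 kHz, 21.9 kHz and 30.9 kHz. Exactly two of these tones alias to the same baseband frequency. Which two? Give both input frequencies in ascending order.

21.9 kHz, 30.9 kHz

fs/2 = 6.6 kHz.
2.5 kHz ≤ fs/2 = 6.6 kHz, passes unchanged.
18.1 kHz mod fs = 4.9 kHz.
4.9 kHz ≤ fs/2 = 6.6 kHz, appears at 4.9 kHz.
21.9 kHz mod fs = 8.7 kHz.
8.7 kHz > fs/2 = 6.6 kHz, folds to fs − 8.7 kHz = 4.5 kHz.
30.9 kHz mod fs = 4.5 kHz.
4.5 kHz ≤ fs/2 = 6.6 kHz, appears at 4.5 kHz.
21.9 kHz and 30.9 kHz both map to 4.5 kHz.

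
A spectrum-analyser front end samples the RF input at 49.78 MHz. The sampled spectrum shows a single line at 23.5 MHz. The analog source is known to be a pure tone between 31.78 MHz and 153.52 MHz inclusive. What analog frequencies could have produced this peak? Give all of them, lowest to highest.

73.28 MHz, 76.06 MHz, 123.06 MHz, 125.84 MHz

Frequencies that alias to 23.5 MHz are k·fs ± 23.5 MHz for integer k ≥ 0.
k=0: 23.5 MHz.
k=1: 26.28 MHz, 73.28 MHz.
k=2: 76.06 MHz, 123.06 MHz.
k=3: 125.84 MHz, 172.84 MHz.
k=4: 175.62 MHz, 222.62 MHz.
Within [31.78 MHz, 153.52 MHz]: 73.28 MHz, 76.06 MHz, 123.06 MHz, 125.84 MHz.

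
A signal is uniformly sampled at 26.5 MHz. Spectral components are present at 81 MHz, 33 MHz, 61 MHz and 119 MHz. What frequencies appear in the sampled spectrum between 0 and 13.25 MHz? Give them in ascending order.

1.5 MHz, 6.5 MHz, 8 MHz, 13 MHz

fs/2 = 13.25 MHz.
81 MHz mod fs = 1.5 MHz.
1.5 MHz ≤ fs/2 = 13.25 MHz, appears at 1.5 MHz.
33 MHz mod fs = 6.5 MHz.
6.5 MHz ≤ fs/2 = 13.25 MHz, appears at 6.5 MHz.
61 MHz mod fs = 8 MHz.
8 MHz ≤ fs/2 = 13.25 MHz, appears at 8 MHz.
119 MHz mod fs = 13 MHz.
13 MHz ≤ fs/2 = 13.25 MHz, appears at 13 MHz.
Distinct values: {1.5 MHz, 6.5 MHz, 8 MHz, 13 MHz}.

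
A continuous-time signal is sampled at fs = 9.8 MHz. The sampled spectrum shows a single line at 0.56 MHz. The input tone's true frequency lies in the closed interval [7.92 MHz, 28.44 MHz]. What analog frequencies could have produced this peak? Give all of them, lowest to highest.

Frequencies that alias to 0.56 MHz are k·fs ± 0.56 MHz for integer k ≥ 0.
k=0: 0.56 MHz.
k=1: 9.24 MHz, 10.36 MHz.
k=2: 19.04 MHz, 20.16 MHz.
k=3: 28.84 MHz, 29.96 MHz.
Within [7.92 MHz, 28.44 MHz]: 9.24 MHz, 10.36 MHz, 19.04 MHz, 20.16 MHz.

9.24 MHz, 10.36 MHz, 19.04 MHz, 20.16 MHz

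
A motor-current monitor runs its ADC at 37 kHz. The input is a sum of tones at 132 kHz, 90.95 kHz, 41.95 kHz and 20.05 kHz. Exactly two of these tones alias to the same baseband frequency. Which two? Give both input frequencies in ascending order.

20.05 kHz, 90.95 kHz

fs/2 = 18.5 kHz.
132 kHz mod fs = 21 kHz.
21 kHz > fs/2 = 18.5 kHz, folds to fs − 21 kHz = 16 kHz.
90.95 kHz mod fs = 16.95 kHz.
16.95 kHz ≤ fs/2 = 18.5 kHz, appears at 16.95 kHz.
41.95 kHz mod fs = 4.95 kHz.
4.95 kHz ≤ fs/2 = 18.5 kHz, appears at 4.95 kHz.
20.05 kHz > fs/2 = 18.5 kHz, folds to fs − 20.05 kHz = 16.95 kHz.
20.05 kHz and 90.95 kHz both map to 16.95 kHz.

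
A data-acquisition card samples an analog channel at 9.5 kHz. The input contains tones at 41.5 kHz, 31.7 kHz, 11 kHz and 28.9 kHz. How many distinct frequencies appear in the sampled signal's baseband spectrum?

fs/2 = 4.75 kHz.
41.5 kHz mod fs = 3.5 kHz.
3.5 kHz ≤ fs/2 = 4.75 kHz, appears at 3.5 kHz.
31.7 kHz mod fs = 3.2 kHz.
3.2 kHz ≤ fs/2 = 4.75 kHz, appears at 3.2 kHz.
11 kHz mod fs = 1.5 kHz.
1.5 kHz ≤ fs/2 = 4.75 kHz, appears at 1.5 kHz.
28.9 kHz mod fs = 0.4 kHz.
0.4 kHz ≤ fs/2 = 4.75 kHz, appears at 0.4 kHz.
Distinct values: {0.4 kHz, 1.5 kHz, 3.2 kHz, 3.5 kHz} → 4.

4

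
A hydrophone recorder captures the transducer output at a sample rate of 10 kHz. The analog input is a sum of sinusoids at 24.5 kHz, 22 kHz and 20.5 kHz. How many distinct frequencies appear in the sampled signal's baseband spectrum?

3

fs/2 = 5 kHz.
24.5 kHz mod fs = 4.5 kHz.
4.5 kHz ≤ fs/2 = 5 kHz, appears at 4.5 kHz.
22 kHz mod fs = 2 kHz.
2 kHz ≤ fs/2 = 5 kHz, appears at 2 kHz.
20.5 kHz mod fs = 0.5 kHz.
0.5 kHz ≤ fs/2 = 5 kHz, appears at 0.5 kHz.
Distinct values: {0.5 kHz, 2 kHz, 4.5 kHz} → 3.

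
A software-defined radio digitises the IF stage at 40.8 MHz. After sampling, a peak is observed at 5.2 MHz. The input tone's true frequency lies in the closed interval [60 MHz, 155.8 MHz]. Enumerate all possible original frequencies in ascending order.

76.4 MHz, 86.8 MHz, 117.2 MHz, 127.6 MHz

Frequencies that alias to 5.2 MHz are k·fs ± 5.2 MHz for integer k ≥ 0.
k=0: 5.2 MHz.
k=1: 35.6 MHz, 46 MHz.
k=2: 76.4 MHz, 86.8 MHz.
k=3: 117.2 MHz, 127.6 MHz.
k=4: 158 MHz, 168.4 MHz.
Within [60 MHz, 155.8 MHz]: 76.4 MHz, 86.8 MHz, 117.2 MHz, 127.6 MHz.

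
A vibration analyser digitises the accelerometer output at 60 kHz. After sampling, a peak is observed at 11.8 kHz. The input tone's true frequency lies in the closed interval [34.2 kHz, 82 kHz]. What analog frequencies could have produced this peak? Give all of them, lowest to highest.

48.2 kHz, 71.8 kHz

Frequencies that alias to 11.8 kHz are k·fs ± 11.8 kHz for integer k ≥ 0.
k=0: 11.8 kHz.
k=1: 48.2 kHz, 71.8 kHz.
k=2: 108.2 kHz, 131.8 kHz.
Within [34.2 kHz, 82 kHz]: 48.2 kHz, 71.8 kHz.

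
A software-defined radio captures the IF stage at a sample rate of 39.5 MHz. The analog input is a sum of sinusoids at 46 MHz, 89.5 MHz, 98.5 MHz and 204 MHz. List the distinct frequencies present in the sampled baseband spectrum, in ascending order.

fs/2 = 19.75 MHz.
46 MHz mod fs = 6.5 MHz.
6.5 MHz ≤ fs/2 = 19.75 MHz, appears at 6.5 MHz.
89.5 MHz mod fs = 10.5 MHz.
10.5 MHz ≤ fs/2 = 19.75 MHz, appears at 10.5 MHz.
98.5 MHz mod fs = 19.5 MHz.
19.5 MHz ≤ fs/2 = 19.75 MHz, appears at 19.5 MHz.
204 MHz mod fs = 6.5 MHz.
6.5 MHz ≤ fs/2 = 19.75 MHz, appears at 6.5 MHz.
Distinct values: {6.5 MHz, 10.5 MHz, 19.5 MHz}.

6.5 MHz, 10.5 MHz, 19.5 MHz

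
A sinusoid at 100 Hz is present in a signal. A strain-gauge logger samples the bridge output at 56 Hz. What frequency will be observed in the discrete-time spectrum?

12 Hz

100 Hz mod fs = 44 Hz.
44 Hz > fs/2 = 28 Hz, folds to fs − 44 Hz = 12 Hz.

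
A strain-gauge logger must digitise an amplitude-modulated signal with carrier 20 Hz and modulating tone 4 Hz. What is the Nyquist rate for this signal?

AM sidebands sit at fc ± fm = 16 Hz and 24 Hz.
Highest-frequency component: 24 Hz.
Nyquist rate = 2 × 24 Hz = 48 Hz.

48 Hz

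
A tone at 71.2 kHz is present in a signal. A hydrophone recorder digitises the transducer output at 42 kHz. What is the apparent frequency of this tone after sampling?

71.2 kHz mod fs = 29.2 kHz.
29.2 kHz > fs/2 = 21 kHz, folds to fs − 29.2 kHz = 12.8 kHz.

12.8 kHz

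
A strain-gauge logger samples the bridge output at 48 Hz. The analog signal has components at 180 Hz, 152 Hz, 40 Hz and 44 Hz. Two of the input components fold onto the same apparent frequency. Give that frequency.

8 Hz

fs/2 = 24 Hz.
180 Hz mod fs = 36 Hz.
36 Hz > fs/2 = 24 Hz, folds to fs − 36 Hz = 12 Hz.
152 Hz mod fs = 8 Hz.
8 Hz ≤ fs/2 = 24 Hz, appears at 8 Hz.
40 Hz > fs/2 = 24 Hz, folds to fs − 40 Hz = 8 Hz.
44 Hz > fs/2 = 24 Hz, folds to fs − 44 Hz = 4 Hz.
40 Hz and 152 Hz both map to 8 Hz.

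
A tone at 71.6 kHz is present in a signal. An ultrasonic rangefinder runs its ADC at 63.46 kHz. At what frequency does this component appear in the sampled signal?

71.6 kHz mod fs = 8.14 kHz.
8.14 kHz ≤ fs/2 = 31.73 kHz, appears at 8.14 kHz.

8.14 kHz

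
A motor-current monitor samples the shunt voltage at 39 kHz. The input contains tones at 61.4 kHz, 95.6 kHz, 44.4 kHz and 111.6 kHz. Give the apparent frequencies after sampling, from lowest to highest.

5.4 kHz, 16.6 kHz, 17.6 kHz

fs/2 = 19.5 kHz.
61.4 kHz mod fs = 22.4 kHz.
22.4 kHz > fs/2 = 19.5 kHz, folds to fs − 22.4 kHz = 16.6 kHz.
95.6 kHz mod fs = 17.6 kHz.
17.6 kHz ≤ fs/2 = 19.5 kHz, appears at 17.6 kHz.
44.4 kHz mod fs = 5.4 kHz.
5.4 kHz ≤ fs/2 = 19.5 kHz, appears at 5.4 kHz.
111.6 kHz mod fs = 33.6 kHz.
33.6 kHz > fs/2 = 19.5 kHz, folds to fs − 33.6 kHz = 5.4 kHz.
Distinct values: {5.4 kHz, 16.6 kHz, 17.6 kHz}.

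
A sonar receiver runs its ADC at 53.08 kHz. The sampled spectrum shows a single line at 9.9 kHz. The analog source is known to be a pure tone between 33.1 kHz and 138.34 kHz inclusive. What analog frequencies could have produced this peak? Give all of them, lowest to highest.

43.18 kHz, 62.98 kHz, 96.26 kHz, 116.06 kHz

Frequencies that alias to 9.9 kHz are k·fs ± 9.9 kHz for integer k ≥ 0.
k=0: 9.9 kHz.
k=1: 43.18 kHz, 62.98 kHz.
k=2: 96.26 kHz, 116.06 kHz.
k=3: 149.34 kHz, 169.14 kHz.
Within [33.1 kHz, 138.34 kHz]: 43.18 kHz, 62.98 kHz, 96.26 kHz, 116.06 kHz.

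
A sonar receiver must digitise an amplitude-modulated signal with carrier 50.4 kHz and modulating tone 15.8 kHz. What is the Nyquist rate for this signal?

132.4 kHz

AM sidebands sit at fc ± fm = 34.6 kHz and 66.2 kHz.
Highest-frequency component: 66.2 kHz.
Nyquist rate = 2 × 66.2 kHz = 132.4 kHz.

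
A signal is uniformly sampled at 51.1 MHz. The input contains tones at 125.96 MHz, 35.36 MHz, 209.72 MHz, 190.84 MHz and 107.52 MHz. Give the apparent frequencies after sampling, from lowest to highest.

5.32 MHz, 13.56 MHz, 15.74 MHz, 23.76 MHz

fs/2 = 25.55 MHz.
125.96 MHz mod fs = 23.76 MHz.
23.76 MHz ≤ fs/2 = 25.55 MHz, appears at 23.76 MHz.
35.36 MHz > fs/2 = 25.55 MHz, folds to fs − 35.36 MHz = 15.74 MHz.
209.72 MHz mod fs = 5.32 MHz.
5.32 MHz ≤ fs/2 = 25.55 MHz, appears at 5.32 MHz.
190.84 MHz mod fs = 37.54 MHz.
37.54 MHz > fs/2 = 25.55 MHz, folds to fs − 37.54 MHz = 13.56 MHz.
107.52 MHz mod fs = 5.32 MHz.
5.32 MHz ≤ fs/2 = 25.55 MHz, appears at 5.32 MHz.
Distinct values: {5.32 MHz, 13.56 MHz, 15.74 MHz, 23.76 MHz}.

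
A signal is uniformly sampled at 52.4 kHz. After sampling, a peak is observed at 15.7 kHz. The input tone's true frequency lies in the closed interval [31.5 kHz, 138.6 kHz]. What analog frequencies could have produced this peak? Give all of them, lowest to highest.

Frequencies that alias to 15.7 kHz are k·fs ± 15.7 kHz for integer k ≥ 0.
k=0: 15.7 kHz.
k=1: 36.7 kHz, 68.1 kHz.
k=2: 89.1 kHz, 120.5 kHz.
k=3: 141.5 kHz, 172.9 kHz.
Within [31.5 kHz, 138.6 kHz]: 36.7 kHz, 68.1 kHz, 89.1 kHz, 120.5 kHz.

36.7 kHz, 68.1 kHz, 89.1 kHz, 120.5 kHz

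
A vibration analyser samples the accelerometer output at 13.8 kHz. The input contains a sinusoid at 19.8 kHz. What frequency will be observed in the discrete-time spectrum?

19.8 kHz mod fs = 6 kHz.
6 kHz ≤ fs/2 = 6.9 kHz, appears at 6 kHz.

6 kHz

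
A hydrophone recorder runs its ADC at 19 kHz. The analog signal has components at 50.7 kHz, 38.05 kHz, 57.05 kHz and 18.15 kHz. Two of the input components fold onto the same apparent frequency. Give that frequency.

fs/2 = 9.5 kHz.
50.7 kHz mod fs = 12.7 kHz.
12.7 kHz > fs/2 = 9.5 kHz, folds to fs − 12.7 kHz = 6.3 kHz.
38.05 kHz mod fs = 0.05 kHz.
0.05 kHz ≤ fs/2 = 9.5 kHz, appears at 0.05 kHz.
57.05 kHz mod fs = 0.05 kHz.
0.05 kHz ≤ fs/2 = 9.5 kHz, appears at 0.05 kHz.
18.15 kHz > fs/2 = 9.5 kHz, folds to fs − 18.15 kHz = 0.85 kHz.
38.05 kHz and 57.05 kHz both map to 0.05 kHz.

0.05 kHz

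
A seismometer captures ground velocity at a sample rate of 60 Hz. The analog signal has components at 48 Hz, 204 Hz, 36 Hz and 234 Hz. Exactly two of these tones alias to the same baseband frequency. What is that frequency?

24 Hz

fs/2 = 30 Hz.
48 Hz > fs/2 = 30 Hz, folds to fs − 48 Hz = 12 Hz.
204 Hz mod fs = 24 Hz.
24 Hz ≤ fs/2 = 30 Hz, appears at 24 Hz.
36 Hz > fs/2 = 30 Hz, folds to fs − 36 Hz = 24 Hz.
234 Hz mod fs = 54 Hz.
54 Hz > fs/2 = 30 Hz, folds to fs − 54 Hz = 6 Hz.
36 Hz and 204 Hz both map to 24 Hz.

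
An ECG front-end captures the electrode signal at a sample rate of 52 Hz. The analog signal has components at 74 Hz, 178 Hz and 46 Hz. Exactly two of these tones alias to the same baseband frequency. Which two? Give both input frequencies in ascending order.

74 Hz, 178 Hz

fs/2 = 26 Hz.
74 Hz mod fs = 22 Hz.
22 Hz ≤ fs/2 = 26 Hz, appears at 22 Hz.
178 Hz mod fs = 22 Hz.
22 Hz ≤ fs/2 = 26 Hz, appears at 22 Hz.
46 Hz > fs/2 = 26 Hz, folds to fs − 46 Hz = 6 Hz.
74 Hz and 178 Hz both map to 22 Hz.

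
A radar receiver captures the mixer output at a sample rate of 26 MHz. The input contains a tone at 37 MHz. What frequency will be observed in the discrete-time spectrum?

37 MHz mod fs = 11 MHz.
11 MHz ≤ fs/2 = 13 MHz, appears at 11 MHz.

11 MHz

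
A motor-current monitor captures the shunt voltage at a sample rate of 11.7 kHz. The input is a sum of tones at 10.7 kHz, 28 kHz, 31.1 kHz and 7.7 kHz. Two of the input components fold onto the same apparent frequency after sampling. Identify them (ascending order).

7.7 kHz, 31.1 kHz

fs/2 = 5.85 kHz.
10.7 kHz > fs/2 = 5.85 kHz, folds to fs − 10.7 kHz = 1 kHz.
28 kHz mod fs = 4.6 kHz.
4.6 kHz ≤ fs/2 = 5.85 kHz, appears at 4.6 kHz.
31.1 kHz mod fs = 7.7 kHz.
7.7 kHz > fs/2 = 5.85 kHz, folds to fs − 7.7 kHz = 4 kHz.
7.7 kHz > fs/2 = 5.85 kHz, folds to fs − 7.7 kHz = 4 kHz.
7.7 kHz and 31.1 kHz both map to 4 kHz.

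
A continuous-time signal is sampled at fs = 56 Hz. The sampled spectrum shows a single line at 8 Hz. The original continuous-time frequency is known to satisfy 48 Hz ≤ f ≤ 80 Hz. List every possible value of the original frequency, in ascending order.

48 Hz, 64 Hz

Frequencies that alias to 8 Hz are k·fs ± 8 Hz for integer k ≥ 0.
k=0: 8 Hz.
k=1: 48 Hz, 64 Hz.
k=2: 104 Hz, 120 Hz.
Within [48 Hz, 80 Hz]: 48 Hz, 64 Hz.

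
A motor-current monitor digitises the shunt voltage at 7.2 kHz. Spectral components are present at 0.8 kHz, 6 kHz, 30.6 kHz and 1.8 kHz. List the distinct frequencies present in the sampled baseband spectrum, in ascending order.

0.8 kHz, 1.2 kHz, 1.8 kHz

fs/2 = 3.6 kHz.
0.8 kHz ≤ fs/2 = 3.6 kHz, passes unchanged.
6 kHz > fs/2 = 3.6 kHz, folds to fs − 6 kHz = 1.2 kHz.
30.6 kHz mod fs = 1.8 kHz.
1.8 kHz ≤ fs/2 = 3.6 kHz, appears at 1.8 kHz.
1.8 kHz ≤ fs/2 = 3.6 kHz, passes unchanged.
Distinct values: {0.8 kHz, 1.2 kHz, 1.8 kHz}.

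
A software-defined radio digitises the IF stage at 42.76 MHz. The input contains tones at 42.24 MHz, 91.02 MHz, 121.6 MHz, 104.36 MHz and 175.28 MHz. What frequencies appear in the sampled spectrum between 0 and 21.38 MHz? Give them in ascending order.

fs/2 = 21.38 MHz.
42.24 MHz > fs/2 = 21.38 MHz, folds to fs − 42.24 MHz = 0.52 MHz.
91.02 MHz mod fs = 5.5 MHz.
5.5 MHz ≤ fs/2 = 21.38 MHz, appears at 5.5 MHz.
121.6 MHz mod fs = 36.08 MHz.
36.08 MHz > fs/2 = 21.38 MHz, folds to fs − 36.08 MHz = 6.68 MHz.
104.36 MHz mod fs = 18.84 MHz.
18.84 MHz ≤ fs/2 = 21.38 MHz, appears at 18.84 MHz.
175.28 MHz mod fs = 4.24 MHz.
4.24 MHz ≤ fs/2 = 21.38 MHz, appears at 4.24 MHz.
Distinct values: {0.52 MHz, 4.24 MHz, 5.5 MHz, 6.68 MHz, 18.84 MHz}.

0.52 MHz, 4.24 MHz, 5.5 MHz, 6.68 MHz, 18.84 MHz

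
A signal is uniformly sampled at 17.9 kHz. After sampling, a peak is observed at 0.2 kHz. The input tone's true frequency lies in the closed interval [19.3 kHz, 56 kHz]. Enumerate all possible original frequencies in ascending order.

35.6 kHz, 36 kHz, 53.5 kHz, 53.9 kHz

Frequencies that alias to 0.2 kHz are k·fs ± 0.2 kHz for integer k ≥ 0.
k=0: 0.2 kHz.
k=1: 17.7 kHz, 18.1 kHz.
k=2: 35.6 kHz, 36 kHz.
k=3: 53.5 kHz, 53.9 kHz.
k=4: 71.4 kHz, 71.8 kHz.
Within [19.3 kHz, 56 kHz]: 35.6 kHz, 36 kHz, 53.5 kHz, 53.9 kHz.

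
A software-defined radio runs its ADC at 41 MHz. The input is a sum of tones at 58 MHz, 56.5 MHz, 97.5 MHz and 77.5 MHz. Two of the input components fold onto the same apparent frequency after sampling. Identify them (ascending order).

56.5 MHz, 97.5 MHz

fs/2 = 20.5 MHz.
58 MHz mod fs = 17 MHz.
17 MHz ≤ fs/2 = 20.5 MHz, appears at 17 MHz.
56.5 MHz mod fs = 15.5 MHz.
15.5 MHz ≤ fs/2 = 20.5 MHz, appears at 15.5 MHz.
97.5 MHz mod fs = 15.5 MHz.
15.5 MHz ≤ fs/2 = 20.5 MHz, appears at 15.5 MHz.
77.5 MHz mod fs = 36.5 MHz.
36.5 MHz > fs/2 = 20.5 MHz, folds to fs − 36.5 MHz = 4.5 MHz.
56.5 MHz and 97.5 MHz both map to 15.5 MHz.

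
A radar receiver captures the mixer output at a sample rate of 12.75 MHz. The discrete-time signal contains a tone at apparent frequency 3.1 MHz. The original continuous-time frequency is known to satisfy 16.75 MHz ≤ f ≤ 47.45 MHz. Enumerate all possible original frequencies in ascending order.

22.4 MHz, 28.6 MHz, 35.15 MHz, 41.35 MHz

Frequencies that alias to 3.1 MHz are k·fs ± 3.1 MHz for integer k ≥ 0.
k=0: 3.1 MHz.
k=1: 9.65 MHz, 15.85 MHz.
k=2: 22.4 MHz, 28.6 MHz.
k=3: 35.15 MHz, 41.35 MHz.
k=4: 47.9 MHz, 54.1 MHz.
Within [16.75 MHz, 47.45 MHz]: 22.4 MHz, 28.6 MHz, 35.15 MHz, 41.35 MHz.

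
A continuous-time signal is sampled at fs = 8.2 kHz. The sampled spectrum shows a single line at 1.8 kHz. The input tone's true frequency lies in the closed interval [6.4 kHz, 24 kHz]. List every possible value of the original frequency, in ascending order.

Frequencies that alias to 1.8 kHz are k·fs ± 1.8 kHz for integer k ≥ 0.
k=0: 1.8 kHz.
k=1: 6.4 kHz, 10 kHz.
k=2: 14.6 kHz, 18.2 kHz.
k=3: 22.8 kHz, 26.4 kHz.
k=4: 31 kHz, 34.6 kHz.
Within [6.4 kHz, 24 kHz]: 6.4 kHz, 10 kHz, 14.6 kHz, 18.2 kHz, 22.8 kHz.

6.4 kHz, 10 kHz, 14.6 kHz, 18.2 kHz, 22.8 kHz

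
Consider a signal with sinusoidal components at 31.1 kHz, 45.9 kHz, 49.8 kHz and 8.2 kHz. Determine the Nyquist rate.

99.6 kHz

Highest-frequency component: 49.8 kHz.
Nyquist rate = 2 × 49.8 kHz = 99.6 kHz.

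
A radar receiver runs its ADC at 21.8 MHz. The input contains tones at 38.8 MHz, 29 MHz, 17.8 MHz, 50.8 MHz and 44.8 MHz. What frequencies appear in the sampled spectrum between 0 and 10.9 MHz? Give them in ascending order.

fs/2 = 10.9 MHz.
38.8 MHz mod fs = 17 MHz.
17 MHz > fs/2 = 10.9 MHz, folds to fs − 17 MHz = 4.8 MHz.
29 MHz mod fs = 7.2 MHz.
7.2 MHz ≤ fs/2 = 10.9 MHz, appears at 7.2 MHz.
17.8 MHz > fs/2 = 10.9 MHz, folds to fs − 17.8 MHz = 4 MHz.
50.8 MHz mod fs = 7.2 MHz.
7.2 MHz ≤ fs/2 = 10.9 MHz, appears at 7.2 MHz.
44.8 MHz mod fs = 1.2 MHz.
1.2 MHz ≤ fs/2 = 10.9 MHz, appears at 1.2 MHz.
Distinct values: {1.2 MHz, 4 MHz, 4.8 MHz, 7.2 MHz}.

1.2 MHz, 4 MHz, 4.8 MHz, 7.2 MHz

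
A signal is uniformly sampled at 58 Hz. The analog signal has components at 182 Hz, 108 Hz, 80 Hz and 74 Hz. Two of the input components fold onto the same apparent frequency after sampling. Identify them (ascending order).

108 Hz, 182 Hz

fs/2 = 29 Hz.
182 Hz mod fs = 8 Hz.
8 Hz ≤ fs/2 = 29 Hz, appears at 8 Hz.
108 Hz mod fs = 50 Hz.
50 Hz > fs/2 = 29 Hz, folds to fs − 50 Hz = 8 Hz.
80 Hz mod fs = 22 Hz.
22 Hz ≤ fs/2 = 29 Hz, appears at 22 Hz.
74 Hz mod fs = 16 Hz.
16 Hz ≤ fs/2 = 29 Hz, appears at 16 Hz.
108 Hz and 182 Hz both map to 8 Hz.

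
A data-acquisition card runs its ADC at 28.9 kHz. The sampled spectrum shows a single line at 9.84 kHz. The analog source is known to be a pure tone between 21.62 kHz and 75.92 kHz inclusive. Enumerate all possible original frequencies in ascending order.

38.74 kHz, 47.96 kHz, 67.64 kHz

Frequencies that alias to 9.84 kHz are k·fs ± 9.84 kHz for integer k ≥ 0.
k=0: 9.84 kHz.
k=1: 19.06 kHz, 38.74 kHz.
k=2: 47.96 kHz, 67.64 kHz.
k=3: 76.86 kHz, 96.54 kHz.
Within [21.62 kHz, 75.92 kHz]: 38.74 kHz, 47.96 kHz, 67.64 kHz.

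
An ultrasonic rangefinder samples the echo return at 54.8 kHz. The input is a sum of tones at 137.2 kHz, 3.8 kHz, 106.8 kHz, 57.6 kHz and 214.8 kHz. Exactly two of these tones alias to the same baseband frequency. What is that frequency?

2.8 kHz

fs/2 = 27.4 kHz.
137.2 kHz mod fs = 27.6 kHz.
27.6 kHz > fs/2 = 27.4 kHz, folds to fs − 27.6 kHz = 27.2 kHz.
3.8 kHz ≤ fs/2 = 27.4 kHz, passes unchanged.
106.8 kHz mod fs = 52 kHz.
52 kHz > fs/2 = 27.4 kHz, folds to fs − 52 kHz = 2.8 kHz.
57.6 kHz mod fs = 2.8 kHz.
2.8 kHz ≤ fs/2 = 27.4 kHz, appears at 2.8 kHz.
214.8 kHz mod fs = 50.4 kHz.
50.4 kHz > fs/2 = 27.4 kHz, folds to fs − 50.4 kHz = 4.4 kHz.
57.6 kHz and 106.8 kHz both map to 2.8 kHz.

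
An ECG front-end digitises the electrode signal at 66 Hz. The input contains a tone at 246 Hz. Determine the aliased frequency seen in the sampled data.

246 Hz mod fs = 48 Hz.
48 Hz > fs/2 = 33 Hz, folds to fs − 48 Hz = 18 Hz.

18 Hz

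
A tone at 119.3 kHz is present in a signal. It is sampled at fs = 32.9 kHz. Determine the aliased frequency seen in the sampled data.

12.3 kHz

119.3 kHz mod fs = 20.6 kHz.
20.6 kHz > fs/2 = 16.45 kHz, folds to fs − 20.6 kHz = 12.3 kHz.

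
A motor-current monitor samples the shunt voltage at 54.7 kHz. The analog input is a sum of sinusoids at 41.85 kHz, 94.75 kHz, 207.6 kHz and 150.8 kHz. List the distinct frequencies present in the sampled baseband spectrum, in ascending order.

fs/2 = 27.35 kHz.
41.85 kHz > fs/2 = 27.35 kHz, folds to fs − 41.85 kHz = 12.85 kHz.
94.75 kHz mod fs = 40.05 kHz.
40.05 kHz > fs/2 = 27.35 kHz, folds to fs − 40.05 kHz = 14.65 kHz.
207.6 kHz mod fs = 43.5 kHz.
43.5 kHz > fs/2 = 27.35 kHz, folds to fs − 43.5 kHz = 11.2 kHz.
150.8 kHz mod fs = 41.4 kHz.
41.4 kHz > fs/2 = 27.35 kHz, folds to fs − 41.4 kHz = 13.3 kHz.
Distinct values: {11.2 kHz, 12.85 kHz, 13.3 kHz, 14.65 kHz}.

11.2 kHz, 12.85 kHz, 13.3 kHz, 14.65 kHz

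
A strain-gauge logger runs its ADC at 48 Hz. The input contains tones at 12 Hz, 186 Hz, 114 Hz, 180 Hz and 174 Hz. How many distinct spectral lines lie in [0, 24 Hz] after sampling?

3

fs/2 = 24 Hz.
12 Hz ≤ fs/2 = 24 Hz, passes unchanged.
186 Hz mod fs = 42 Hz.
42 Hz > fs/2 = 24 Hz, folds to fs − 42 Hz = 6 Hz.
114 Hz mod fs = 18 Hz.
18 Hz ≤ fs/2 = 24 Hz, appears at 18 Hz.
180 Hz mod fs = 36 Hz.
36 Hz > fs/2 = 24 Hz, folds to fs − 36 Hz = 12 Hz.
174 Hz mod fs = 30 Hz.
30 Hz > fs/2 = 24 Hz, folds to fs − 30 Hz = 18 Hz.
Distinct values: {6 Hz, 12 Hz, 18 Hz} → 3.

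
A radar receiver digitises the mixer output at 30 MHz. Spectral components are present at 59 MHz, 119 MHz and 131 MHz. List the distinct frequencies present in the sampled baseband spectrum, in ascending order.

fs/2 = 15 MHz.
59 MHz mod fs = 29 MHz.
29 MHz > fs/2 = 15 MHz, folds to fs − 29 MHz = 1 MHz.
119 MHz mod fs = 29 MHz.
29 MHz > fs/2 = 15 MHz, folds to fs − 29 MHz = 1 MHz.
131 MHz mod fs = 11 MHz.
11 MHz ≤ fs/2 = 15 MHz, appears at 11 MHz.
Distinct values: {1 MHz, 11 MHz}.

1 MHz, 11 MHz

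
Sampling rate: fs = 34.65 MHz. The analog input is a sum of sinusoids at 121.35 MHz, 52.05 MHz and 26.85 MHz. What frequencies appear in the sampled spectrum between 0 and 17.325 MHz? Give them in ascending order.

7.8 MHz, 17.25 MHz

fs/2 = 17.325 MHz.
121.35 MHz mod fs = 17.4 MHz.
17.4 MHz > fs/2 = 17.325 MHz, folds to fs − 17.4 MHz = 17.25 MHz.
52.05 MHz mod fs = 17.4 MHz.
17.4 MHz > fs/2 = 17.325 MHz, folds to fs − 17.4 MHz = 17.25 MHz.
26.85 MHz > fs/2 = 17.325 MHz, folds to fs − 26.85 MHz = 7.8 MHz.
Distinct values: {7.8 MHz, 17.25 MHz}.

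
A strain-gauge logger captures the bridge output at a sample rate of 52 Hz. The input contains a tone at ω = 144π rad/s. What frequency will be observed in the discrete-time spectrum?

20 Hz

ω = 144π rad/s → f = ω/(2π) = 72 Hz.
72 Hz mod fs = 20 Hz.
20 Hz ≤ fs/2 = 26 Hz, appears at 20 Hz.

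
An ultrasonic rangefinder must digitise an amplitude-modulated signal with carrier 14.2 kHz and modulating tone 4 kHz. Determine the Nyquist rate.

AM sidebands sit at fc ± fm = 10.2 kHz and 18.2 kHz.
Highest-frequency component: 18.2 kHz.
Nyquist rate = 2 × 18.2 kHz = 36.4 kHz.

36.4 kHz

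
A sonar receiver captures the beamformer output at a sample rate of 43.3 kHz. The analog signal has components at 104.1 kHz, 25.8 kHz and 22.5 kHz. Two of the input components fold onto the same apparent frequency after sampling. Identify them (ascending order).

25.8 kHz, 104.1 kHz

fs/2 = 21.65 kHz.
104.1 kHz mod fs = 17.5 kHz.
17.5 kHz ≤ fs/2 = 21.65 kHz, appears at 17.5 kHz.
25.8 kHz > fs/2 = 21.65 kHz, folds to fs − 25.8 kHz = 17.5 kHz.
22.5 kHz > fs/2 = 21.65 kHz, folds to fs − 22.5 kHz = 20.8 kHz.
25.8 kHz and 104.1 kHz both map to 17.5 kHz.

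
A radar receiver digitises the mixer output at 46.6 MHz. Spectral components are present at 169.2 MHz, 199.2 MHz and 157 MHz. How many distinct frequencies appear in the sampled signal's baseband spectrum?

fs/2 = 23.3 MHz.
169.2 MHz mod fs = 29.4 MHz.
29.4 MHz > fs/2 = 23.3 MHz, folds to fs − 29.4 MHz = 17.2 MHz.
199.2 MHz mod fs = 12.8 MHz.
12.8 MHz ≤ fs/2 = 23.3 MHz, appears at 12.8 MHz.
157 MHz mod fs = 17.2 MHz.
17.2 MHz ≤ fs/2 = 23.3 MHz, appears at 17.2 MHz.
Distinct values: {12.8 MHz, 17.2 MHz} → 2.

2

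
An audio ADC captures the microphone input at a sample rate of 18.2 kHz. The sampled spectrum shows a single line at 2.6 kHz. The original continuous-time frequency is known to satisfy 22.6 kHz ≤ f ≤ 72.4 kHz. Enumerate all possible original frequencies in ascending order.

33.8 kHz, 39 kHz, 52 kHz, 57.2 kHz, 70.2 kHz

Frequencies that alias to 2.6 kHz are k·fs ± 2.6 kHz for integer k ≥ 0.
k=0: 2.6 kHz.
k=1: 15.6 kHz, 20.8 kHz.
k=2: 33.8 kHz, 39 kHz.
k=3: 52 kHz, 57.2 kHz.
k=4: 70.2 kHz, 75.4 kHz.
k=5: 88.4 kHz, 93.6 kHz.
Within [22.6 kHz, 72.4 kHz]: 33.8 kHz, 39 kHz, 52 kHz, 57.2 kHz, 70.2 kHz.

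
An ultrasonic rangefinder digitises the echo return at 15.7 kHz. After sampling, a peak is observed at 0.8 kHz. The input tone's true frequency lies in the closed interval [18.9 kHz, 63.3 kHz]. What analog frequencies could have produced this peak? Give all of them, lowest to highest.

30.6 kHz, 32.2 kHz, 46.3 kHz, 47.9 kHz, 62 kHz

Frequencies that alias to 0.8 kHz are k·fs ± 0.8 kHz for integer k ≥ 0.
k=0: 0.8 kHz.
k=1: 14.9 kHz, 16.5 kHz.
k=2: 30.6 kHz, 32.2 kHz.
k=3: 46.3 kHz, 47.9 kHz.
k=4: 62 kHz, 63.6 kHz.
k=5: 77.7 kHz, 79.3 kHz.
Within [18.9 kHz, 63.3 kHz]: 30.6 kHz, 32.2 kHz, 46.3 kHz, 47.9 kHz, 62 kHz.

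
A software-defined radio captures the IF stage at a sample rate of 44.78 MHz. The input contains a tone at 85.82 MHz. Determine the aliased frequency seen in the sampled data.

85.82 MHz mod fs = 41.04 MHz.
41.04 MHz > fs/2 = 22.39 MHz, folds to fs − 41.04 MHz = 3.74 MHz.

3.74 MHz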